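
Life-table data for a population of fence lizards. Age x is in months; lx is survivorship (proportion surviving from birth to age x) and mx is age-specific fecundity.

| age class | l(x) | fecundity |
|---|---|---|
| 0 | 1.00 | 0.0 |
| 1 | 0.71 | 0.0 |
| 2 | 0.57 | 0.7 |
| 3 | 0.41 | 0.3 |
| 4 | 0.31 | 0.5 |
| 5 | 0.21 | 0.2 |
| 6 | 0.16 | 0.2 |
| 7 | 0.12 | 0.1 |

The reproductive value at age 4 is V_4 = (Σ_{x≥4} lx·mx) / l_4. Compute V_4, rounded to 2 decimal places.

0.78

lx·mx for x ≥ 4: 0.155, 0.042, 0.032, 0.012 → sum = 0.241
V_4 = 0.241 / l_4 = 0.241 / 0.31 = 0.777419… → 0.78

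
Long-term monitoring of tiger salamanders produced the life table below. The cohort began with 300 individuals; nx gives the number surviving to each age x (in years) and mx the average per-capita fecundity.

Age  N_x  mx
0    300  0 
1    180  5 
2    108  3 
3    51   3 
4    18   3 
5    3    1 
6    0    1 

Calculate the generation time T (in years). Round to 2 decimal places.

1.56

lx = nx/n0 = nx/300: 1, 0.6, 0.36, 0.17, 0.06, 0.01, 0
lx·mx: 0, 3, 1.08, 0.51, 0.18, 0.01, 0 → R0 = 4.78
x·lx·mx: 0, 3, 2.16, 1.53, 0.72, 0.05, 0 → Σ = 7.46
T = 7.46 / 4.78 = 1.560669… → 1.56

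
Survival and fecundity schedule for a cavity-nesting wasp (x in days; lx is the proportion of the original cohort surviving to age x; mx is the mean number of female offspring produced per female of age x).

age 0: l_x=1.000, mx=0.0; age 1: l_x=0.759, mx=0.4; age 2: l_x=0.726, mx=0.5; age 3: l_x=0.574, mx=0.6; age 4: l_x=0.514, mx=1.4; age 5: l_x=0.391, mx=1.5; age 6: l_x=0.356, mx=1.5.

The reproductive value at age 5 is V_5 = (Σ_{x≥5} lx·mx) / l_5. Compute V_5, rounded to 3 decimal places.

lx·mx for x ≥ 5: 0.5865, 0.534 → sum = 1.1205
V_5 = 1.1205 / l_5 = 1.1205 / 0.391 = 2.865729… → 2.866

2.866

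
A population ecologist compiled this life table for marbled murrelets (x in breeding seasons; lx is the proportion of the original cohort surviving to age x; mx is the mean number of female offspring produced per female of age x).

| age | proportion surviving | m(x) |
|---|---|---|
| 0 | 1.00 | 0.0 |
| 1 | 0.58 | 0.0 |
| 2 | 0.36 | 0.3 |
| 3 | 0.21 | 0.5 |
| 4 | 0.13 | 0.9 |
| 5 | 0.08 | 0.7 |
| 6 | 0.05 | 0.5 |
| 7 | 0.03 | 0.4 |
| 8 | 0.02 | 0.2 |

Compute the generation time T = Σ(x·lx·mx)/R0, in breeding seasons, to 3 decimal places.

lx·mx: 0, 0, 0.108, 0.105, 0.117, 0.056, 0.025, 0.012, 0.004 → R0 = 0.427
x·lx·mx: 0, 0, 0.216, 0.315, 0.468, 0.28, 0.15, 0.084, 0.032 → Σ = 1.545
T = 1.545 / 0.427 = 3.618267… → 3.618

3.618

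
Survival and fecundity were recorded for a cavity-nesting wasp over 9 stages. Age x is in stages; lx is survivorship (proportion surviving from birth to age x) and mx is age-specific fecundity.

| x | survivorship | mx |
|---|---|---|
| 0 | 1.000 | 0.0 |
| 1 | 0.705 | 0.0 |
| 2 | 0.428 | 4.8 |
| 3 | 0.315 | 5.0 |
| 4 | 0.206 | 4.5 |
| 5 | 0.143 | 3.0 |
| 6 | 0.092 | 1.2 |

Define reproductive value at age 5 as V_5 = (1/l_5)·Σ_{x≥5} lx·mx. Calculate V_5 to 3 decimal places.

lx·mx for x ≥ 5: 0.429, 0.1104 → sum = 0.5394
V_5 = 0.5394 / l_5 = 0.5394 / 0.143 = 3.772028… → 3.772

3.772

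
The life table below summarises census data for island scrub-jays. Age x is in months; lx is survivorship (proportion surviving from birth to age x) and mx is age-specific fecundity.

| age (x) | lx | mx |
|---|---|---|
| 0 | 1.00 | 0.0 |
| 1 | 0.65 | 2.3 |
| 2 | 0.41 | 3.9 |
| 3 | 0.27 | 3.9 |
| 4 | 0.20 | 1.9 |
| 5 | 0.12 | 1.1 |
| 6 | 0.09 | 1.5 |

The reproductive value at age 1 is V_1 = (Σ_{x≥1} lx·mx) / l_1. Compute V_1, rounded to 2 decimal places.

7.38

lx·mx for x ≥ 1: 1.495, 1.599, 1.053, 0.38, 0.132, 0.135 → sum = 4.794
V_1 = 4.794 / l_1 = 4.794 / 0.65 = 7.375385… → 7.38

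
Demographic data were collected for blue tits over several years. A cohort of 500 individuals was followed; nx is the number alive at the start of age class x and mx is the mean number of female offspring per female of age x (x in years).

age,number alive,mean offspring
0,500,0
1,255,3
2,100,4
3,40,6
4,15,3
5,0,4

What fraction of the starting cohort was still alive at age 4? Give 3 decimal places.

0.030

l_4 = n_4/n_0 = 15/500 = 0.03 → 0.030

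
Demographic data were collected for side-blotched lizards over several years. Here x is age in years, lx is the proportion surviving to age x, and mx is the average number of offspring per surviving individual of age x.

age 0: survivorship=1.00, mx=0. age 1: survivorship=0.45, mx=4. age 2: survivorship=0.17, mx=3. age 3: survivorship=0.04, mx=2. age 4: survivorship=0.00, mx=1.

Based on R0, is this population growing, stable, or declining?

growing

R0 = Σ lx·mx = 0 + 1.8 + 0.51 + 0.08 + 0 = 2.39
R0 > 1, so the population is growing.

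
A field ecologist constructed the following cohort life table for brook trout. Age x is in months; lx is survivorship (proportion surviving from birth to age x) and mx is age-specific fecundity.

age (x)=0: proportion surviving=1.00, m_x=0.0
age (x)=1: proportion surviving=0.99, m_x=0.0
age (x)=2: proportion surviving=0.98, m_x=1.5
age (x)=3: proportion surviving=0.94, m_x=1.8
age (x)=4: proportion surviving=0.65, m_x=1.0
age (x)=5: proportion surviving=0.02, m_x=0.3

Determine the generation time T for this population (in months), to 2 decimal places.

2.79

lx·mx: 0, 0, 1.47, 1.692, 0.65, 0.006 → R0 = 3.818
x·lx·mx: 0, 0, 2.94, 5.076, 2.6, 0.03 → Σ = 10.646
T = 10.646 / 3.818 = 2.788371… → 2.79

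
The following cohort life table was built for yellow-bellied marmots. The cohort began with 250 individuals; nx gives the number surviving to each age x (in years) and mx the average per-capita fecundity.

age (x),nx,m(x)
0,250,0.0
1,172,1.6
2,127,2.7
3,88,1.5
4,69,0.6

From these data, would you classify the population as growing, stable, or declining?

lx = nx/n0 = nx/250: 1, 0.688, 0.508, 0.352, 0.276
R0 = Σ lx·mx = 0 + 1.1008 + 1.3716 + 0.528 + 0.1656 = 3.166
R0 > 1, so the population is growing.

growing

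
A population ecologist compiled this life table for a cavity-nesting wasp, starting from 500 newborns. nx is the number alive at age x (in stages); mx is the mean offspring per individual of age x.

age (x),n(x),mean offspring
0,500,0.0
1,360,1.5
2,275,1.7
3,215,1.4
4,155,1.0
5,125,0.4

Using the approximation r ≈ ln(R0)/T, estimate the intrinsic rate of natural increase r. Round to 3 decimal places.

0.516

lx = nx/n0 = nx/500: 1, 0.72, 0.55, 0.43, 0.31, 0.25
R0 = Σ lx·mx = 0 + 1.08 + 0.935 + 0.602 + 0.31 + 0.1 = 3.027
Σ x·lx·mx = 6.496; T = 6.496/3.027 = 2.14602…
r ≈ ln(R0)/T = ln(3.027)/2.14602… = 0.51611… → 0.516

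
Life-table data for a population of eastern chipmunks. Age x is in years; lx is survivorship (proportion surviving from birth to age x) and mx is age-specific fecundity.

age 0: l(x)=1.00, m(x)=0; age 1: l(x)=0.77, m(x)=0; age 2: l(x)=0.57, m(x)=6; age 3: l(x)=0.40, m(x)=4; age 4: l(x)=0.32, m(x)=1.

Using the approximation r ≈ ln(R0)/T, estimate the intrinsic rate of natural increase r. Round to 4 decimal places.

R0 = Σ lx·mx = 0 + 0 + 3.42 + 1.6 + 0.32 = 5.34
Σ x·lx·mx = 12.92; T = 12.92/5.34 = 2.41948…
r ≈ ln(R0)/T = ln(5.34)/2.41948… = 0.692392… → 0.6924

0.6924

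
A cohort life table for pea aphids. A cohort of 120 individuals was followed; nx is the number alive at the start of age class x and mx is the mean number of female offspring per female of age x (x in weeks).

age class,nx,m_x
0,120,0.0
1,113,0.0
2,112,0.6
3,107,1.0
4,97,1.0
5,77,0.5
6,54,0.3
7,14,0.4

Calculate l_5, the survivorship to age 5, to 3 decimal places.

l_5 = n_5/n_0 = 77/120 = 0.641667… → 0.642

0.642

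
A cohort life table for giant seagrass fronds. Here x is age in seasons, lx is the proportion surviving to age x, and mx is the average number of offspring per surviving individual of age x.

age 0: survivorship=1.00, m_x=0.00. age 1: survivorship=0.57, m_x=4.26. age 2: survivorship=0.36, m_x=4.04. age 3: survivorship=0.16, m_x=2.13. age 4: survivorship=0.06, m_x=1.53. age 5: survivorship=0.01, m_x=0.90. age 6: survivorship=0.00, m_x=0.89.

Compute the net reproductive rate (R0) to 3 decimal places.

4.324

lx·mx by age: 0, 2.4282, 1.4544, 0.3408, 0.0918, 0.009, 0
R0 = Σ lx·mx = 4.3242 → 4.324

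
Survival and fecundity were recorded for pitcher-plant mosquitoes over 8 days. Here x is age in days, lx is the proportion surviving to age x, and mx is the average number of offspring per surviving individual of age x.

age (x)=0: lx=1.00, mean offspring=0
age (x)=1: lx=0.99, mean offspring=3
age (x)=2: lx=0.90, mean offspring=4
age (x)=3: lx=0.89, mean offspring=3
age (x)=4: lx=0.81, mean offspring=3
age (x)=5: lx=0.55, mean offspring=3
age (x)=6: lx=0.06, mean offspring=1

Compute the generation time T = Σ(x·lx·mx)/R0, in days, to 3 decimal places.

2.729

lx·mx: 0, 2.97, 3.6, 2.67, 2.43, 1.65, 0.06 → R0 = 13.38
x·lx·mx: 0, 2.97, 7.2, 8.01, 9.72, 8.25, 0.36 → Σ = 36.51
T = 36.51 / 13.38 = 2.7287… → 2.729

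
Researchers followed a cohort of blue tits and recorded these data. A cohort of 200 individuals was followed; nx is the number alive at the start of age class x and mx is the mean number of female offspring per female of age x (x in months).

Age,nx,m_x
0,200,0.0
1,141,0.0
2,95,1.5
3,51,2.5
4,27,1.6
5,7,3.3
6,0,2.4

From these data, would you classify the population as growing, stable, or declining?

growing

lx = nx/n0 = nx/200: 1, 0.705, 0.475, 0.255, 0.135, 0.035, 0
R0 = Σ lx·mx = 0 + 0 + 0.7125 + 0.6375 + 0.216 + 0.1155 + 0 = 1.6815
R0 > 1, so the population is growing.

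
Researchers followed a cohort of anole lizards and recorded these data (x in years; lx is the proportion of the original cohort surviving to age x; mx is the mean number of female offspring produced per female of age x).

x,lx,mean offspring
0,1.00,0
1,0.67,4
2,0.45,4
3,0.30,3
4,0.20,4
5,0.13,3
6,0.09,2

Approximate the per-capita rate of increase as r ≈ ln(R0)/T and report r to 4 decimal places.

0.8474

R0 = Σ lx·mx = 0 + 2.68 + 1.8 + 0.9 + 0.8 + 0.39 + 0.18 = 6.75
Σ x·lx·mx = 15.21; T = 15.21/6.75 = 2.25333…
r ≈ ln(R0)/T = ln(6.75)/2.25333… = 0.84743… → 0.8474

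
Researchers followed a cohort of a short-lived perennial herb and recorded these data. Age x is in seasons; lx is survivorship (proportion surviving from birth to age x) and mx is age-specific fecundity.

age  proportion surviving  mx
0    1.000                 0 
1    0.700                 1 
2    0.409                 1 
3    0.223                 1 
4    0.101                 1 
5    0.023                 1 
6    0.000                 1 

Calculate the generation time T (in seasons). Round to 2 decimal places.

lx·mx: 0, 0.7, 0.409, 0.223, 0.101, 0.023, 0 → R0 = 1.456
x·lx·mx: 0, 0.7, 0.818, 0.669, 0.404, 0.115, 0 → Σ = 2.706
T = 2.706 / 1.456 = 1.858516… → 1.86

1.86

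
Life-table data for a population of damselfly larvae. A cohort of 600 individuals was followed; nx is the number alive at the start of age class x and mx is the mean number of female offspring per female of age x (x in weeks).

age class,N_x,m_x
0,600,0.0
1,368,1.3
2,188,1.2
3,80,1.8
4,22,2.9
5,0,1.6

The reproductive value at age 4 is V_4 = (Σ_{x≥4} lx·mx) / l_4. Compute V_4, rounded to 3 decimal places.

2.900

lx = nx/n0 = nx/600: 1, 0.61333…, 0.31333…, 0.13333…, 0.03667…, 0
lx·mx for x ≥ 4: 0.106333…, 0 → sum = 0.106333…
V_4 = 0.106333… / l_4 = 0.106333… / 0.036667… = 2.9… → 2.900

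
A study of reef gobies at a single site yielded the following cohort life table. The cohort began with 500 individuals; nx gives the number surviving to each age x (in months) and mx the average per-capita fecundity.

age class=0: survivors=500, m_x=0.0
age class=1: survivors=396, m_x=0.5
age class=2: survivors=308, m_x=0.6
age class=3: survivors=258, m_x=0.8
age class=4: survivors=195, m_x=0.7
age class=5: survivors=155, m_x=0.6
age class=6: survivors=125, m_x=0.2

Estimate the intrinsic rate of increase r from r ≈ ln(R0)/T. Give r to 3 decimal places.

lx = nx/n0 = nx/500: 1, 0.792, 0.616, 0.516, 0.39, 0.31, 0.25
R0 = Σ lx·mx = 0 + 0.396 + 0.3696 + 0.4128 + 0.273 + 0.186 + 0.05 = 1.6874
Σ x·lx·mx = 4.6956; T = 4.6956/1.6874 = 2.78274…
r ≈ ln(R0)/T = ln(1.6874)/2.78274… = 0.18801… → 0.188

0.188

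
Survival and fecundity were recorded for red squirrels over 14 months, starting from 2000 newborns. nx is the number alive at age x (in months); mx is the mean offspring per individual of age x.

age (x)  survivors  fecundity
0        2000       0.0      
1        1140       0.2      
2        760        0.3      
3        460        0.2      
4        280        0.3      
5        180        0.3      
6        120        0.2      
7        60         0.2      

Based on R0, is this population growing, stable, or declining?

declining

lx = nx/n0 = nx/2000: 1, 0.57, 0.38, 0.23, 0.14, 0.09, 0.06, 0.03
R0 = Σ lx·mx = 0 + 0.114 + 0.114 + 0.046 + 0.042 + 0.027 + 0.012 + 0.006 = 0.361
R0 < 1, so the population is declining.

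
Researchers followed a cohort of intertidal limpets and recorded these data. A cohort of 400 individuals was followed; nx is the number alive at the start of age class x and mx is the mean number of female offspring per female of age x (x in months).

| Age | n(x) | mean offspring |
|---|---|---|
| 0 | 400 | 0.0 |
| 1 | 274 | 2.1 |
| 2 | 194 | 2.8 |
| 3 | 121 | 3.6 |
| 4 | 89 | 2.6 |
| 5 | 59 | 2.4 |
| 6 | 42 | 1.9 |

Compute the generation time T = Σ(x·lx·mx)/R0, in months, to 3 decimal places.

2.532

lx = nx/n0 = nx/400: 1, 0.685, 0.485, 0.3025, 0.2225, 0.1475, 0.105
lx·mx: 0, 1.4385, 1.358, 1.089, 0.5785, 0.354, 0.1995 → R0 = 5.0175
x·lx·mx: 0, 1.4385, 2.716, 3.267, 2.314, 1.77, 1.197 → Σ = 12.7025
T = 12.7025 / 5.0175 = 2.531639… → 2.532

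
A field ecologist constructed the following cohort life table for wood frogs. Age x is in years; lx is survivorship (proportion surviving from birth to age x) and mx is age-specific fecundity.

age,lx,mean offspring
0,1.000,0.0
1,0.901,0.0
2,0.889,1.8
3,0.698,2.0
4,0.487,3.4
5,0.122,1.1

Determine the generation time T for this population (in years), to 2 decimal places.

3.07

lx·mx: 0, 0, 1.6002, 1.396, 1.6558, 0.1342 → R0 = 4.7862
x·lx·mx: 0, 0, 3.2004, 4.188, 6.6232, 0.671 → Σ = 14.6826
T = 14.6826 / 4.7862 = 3.067695… → 3.07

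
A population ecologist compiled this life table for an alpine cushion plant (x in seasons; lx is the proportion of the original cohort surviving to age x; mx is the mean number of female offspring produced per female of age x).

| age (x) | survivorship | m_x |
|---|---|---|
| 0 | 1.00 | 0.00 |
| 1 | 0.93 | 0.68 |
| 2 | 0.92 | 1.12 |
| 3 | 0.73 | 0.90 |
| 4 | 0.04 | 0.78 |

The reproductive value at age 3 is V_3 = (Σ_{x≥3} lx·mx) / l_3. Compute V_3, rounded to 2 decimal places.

0.94

lx·mx for x ≥ 3: 0.657, 0.0312 → sum = 0.6882
V_3 = 0.6882 / l_3 = 0.6882 / 0.73 = 0.94274… → 0.94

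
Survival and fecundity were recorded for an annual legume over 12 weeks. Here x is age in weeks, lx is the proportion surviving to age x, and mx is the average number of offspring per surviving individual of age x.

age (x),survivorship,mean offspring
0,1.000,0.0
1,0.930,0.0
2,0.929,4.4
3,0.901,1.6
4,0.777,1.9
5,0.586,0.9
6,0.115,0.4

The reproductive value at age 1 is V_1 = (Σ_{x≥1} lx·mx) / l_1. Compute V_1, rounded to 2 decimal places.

lx·mx for x ≥ 1: 0, 4.0876, 1.4416, 1.4763, 0.5274, 0.046 → sum = 7.5789
V_1 = 7.5789 / l_1 = 7.5789 / 0.93 = 8.149355… → 8.15

8.15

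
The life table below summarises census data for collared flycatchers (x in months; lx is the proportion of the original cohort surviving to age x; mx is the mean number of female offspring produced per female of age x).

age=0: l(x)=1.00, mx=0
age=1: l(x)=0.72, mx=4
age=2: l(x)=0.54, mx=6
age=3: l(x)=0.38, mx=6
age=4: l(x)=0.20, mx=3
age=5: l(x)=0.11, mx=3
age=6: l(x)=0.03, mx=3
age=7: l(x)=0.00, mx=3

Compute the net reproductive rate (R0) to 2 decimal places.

9.42

lx·mx by age: 0, 2.88, 3.24, 2.28, 0.6, 0.33, 0.09, 0
R0 = Σ lx·mx = 9.42 → 9.42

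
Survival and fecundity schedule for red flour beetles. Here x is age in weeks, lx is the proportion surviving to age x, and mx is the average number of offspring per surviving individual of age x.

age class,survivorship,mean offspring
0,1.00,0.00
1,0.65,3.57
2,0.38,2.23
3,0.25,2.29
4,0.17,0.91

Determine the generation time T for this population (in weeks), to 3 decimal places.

1.631

lx·mx: 0, 2.3205, 0.8474, 0.5725, 0.1547 → R0 = 3.8951
x·lx·mx: 0, 2.3205, 1.6948, 1.7175, 0.6188 → Σ = 6.3516
T = 6.3516 / 3.8951 = 1.630664… → 1.631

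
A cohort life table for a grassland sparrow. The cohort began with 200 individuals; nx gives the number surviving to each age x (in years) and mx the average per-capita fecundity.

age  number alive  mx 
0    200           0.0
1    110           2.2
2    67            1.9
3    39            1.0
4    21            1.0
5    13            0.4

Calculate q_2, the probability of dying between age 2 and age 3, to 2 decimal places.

lx = nx/n0 = nx/200: 1, 0.55, 0.335, 0.195, 0.105, 0.065
q_2 = (l_2 − l_3) / l_2 = (0.335 − 0.195) / 0.335
     = 0.14 / 0.335 = 0.41791… → 0.42

0.42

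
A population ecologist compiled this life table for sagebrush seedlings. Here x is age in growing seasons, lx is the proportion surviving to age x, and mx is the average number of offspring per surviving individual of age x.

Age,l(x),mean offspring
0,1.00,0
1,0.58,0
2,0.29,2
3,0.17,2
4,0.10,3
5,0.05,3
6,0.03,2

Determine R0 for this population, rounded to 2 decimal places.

lx·mx by age: 0, 0, 0.58, 0.34, 0.3, 0.15, 0.06
R0 = Σ lx·mx = 1.43 → 1.43

1.43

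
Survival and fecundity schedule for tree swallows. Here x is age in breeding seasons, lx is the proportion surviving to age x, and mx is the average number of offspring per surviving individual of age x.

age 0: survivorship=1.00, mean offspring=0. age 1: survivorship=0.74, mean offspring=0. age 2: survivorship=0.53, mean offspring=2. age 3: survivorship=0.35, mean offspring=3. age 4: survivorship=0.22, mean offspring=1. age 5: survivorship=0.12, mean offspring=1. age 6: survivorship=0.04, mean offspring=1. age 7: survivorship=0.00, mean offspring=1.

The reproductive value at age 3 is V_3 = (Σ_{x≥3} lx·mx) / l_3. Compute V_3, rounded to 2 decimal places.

4.09

lx·mx for x ≥ 3: 1.05, 0.22, 0.12, 0.04, 0 → sum = 1.43
V_3 = 1.43 / l_3 = 1.43 / 0.35 = 4.085714… → 4.09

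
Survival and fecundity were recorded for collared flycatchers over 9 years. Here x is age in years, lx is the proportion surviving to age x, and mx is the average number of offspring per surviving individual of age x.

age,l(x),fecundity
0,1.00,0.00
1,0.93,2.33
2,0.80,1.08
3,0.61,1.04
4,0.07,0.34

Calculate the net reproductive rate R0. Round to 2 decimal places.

lx·mx by age: 0, 2.1669, 0.864, 0.6344, 0.0238
R0 = Σ lx·mx = 3.6891 → 3.69

3.69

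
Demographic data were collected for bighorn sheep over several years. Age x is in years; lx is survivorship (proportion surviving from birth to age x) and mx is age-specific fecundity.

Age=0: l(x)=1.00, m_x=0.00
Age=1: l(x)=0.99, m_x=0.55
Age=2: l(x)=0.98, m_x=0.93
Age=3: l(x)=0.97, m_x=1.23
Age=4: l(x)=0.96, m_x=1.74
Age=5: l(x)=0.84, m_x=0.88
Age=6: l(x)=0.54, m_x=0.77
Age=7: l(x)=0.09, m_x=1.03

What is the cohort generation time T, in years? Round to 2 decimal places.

3.50

lx·mx: 0, 0.5445, 0.9114, 1.1931, 1.6704, 0.7392, 0.4158, 0.0927 → R0 = 5.5671
x·lx·mx: 0, 0.5445, 1.8228, 3.5793, 6.6816, 3.696, 2.4948, 0.6489 → Σ = 19.4679
T = 19.4679 / 5.5671 = 3.496955… → 3.50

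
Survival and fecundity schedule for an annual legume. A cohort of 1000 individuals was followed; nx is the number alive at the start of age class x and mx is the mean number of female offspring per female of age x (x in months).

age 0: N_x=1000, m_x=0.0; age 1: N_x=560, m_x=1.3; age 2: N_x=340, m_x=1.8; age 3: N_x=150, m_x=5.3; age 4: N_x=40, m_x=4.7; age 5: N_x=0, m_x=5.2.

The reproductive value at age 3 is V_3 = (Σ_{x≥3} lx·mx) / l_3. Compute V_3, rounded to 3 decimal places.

6.553

lx = nx/n0 = nx/1000: 1, 0.56, 0.34, 0.15, 0.04, 0
lx·mx for x ≥ 3: 0.795, 0.188, 0 → sum = 0.983
V_3 = 0.983 / l_3 = 0.983 / 0.15 = 6.553333… → 6.553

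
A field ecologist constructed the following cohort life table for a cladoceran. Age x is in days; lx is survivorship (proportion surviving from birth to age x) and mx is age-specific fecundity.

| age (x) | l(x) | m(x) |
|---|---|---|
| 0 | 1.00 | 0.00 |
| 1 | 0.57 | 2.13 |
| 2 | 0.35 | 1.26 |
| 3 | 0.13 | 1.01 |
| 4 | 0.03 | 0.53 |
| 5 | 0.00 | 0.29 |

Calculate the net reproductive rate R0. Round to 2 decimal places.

lx·mx by age: 0, 1.2141, 0.441, 0.1313, 0.0159, 0
R0 = Σ lx·mx = 1.8023 → 1.80

1.80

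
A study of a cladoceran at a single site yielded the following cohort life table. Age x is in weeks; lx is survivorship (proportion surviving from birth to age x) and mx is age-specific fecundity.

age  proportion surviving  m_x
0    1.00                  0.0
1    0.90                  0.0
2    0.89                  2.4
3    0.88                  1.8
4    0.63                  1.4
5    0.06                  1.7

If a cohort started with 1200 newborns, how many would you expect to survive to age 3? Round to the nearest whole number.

1056

Expected survivors = N0 · l_3 = 1200 × 0.88 = 1056 → 1056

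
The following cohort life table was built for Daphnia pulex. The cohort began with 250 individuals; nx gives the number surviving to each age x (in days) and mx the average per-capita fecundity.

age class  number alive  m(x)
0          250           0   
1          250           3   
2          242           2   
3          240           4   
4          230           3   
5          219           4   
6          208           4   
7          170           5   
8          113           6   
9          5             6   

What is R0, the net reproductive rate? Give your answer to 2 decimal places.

lx = nx/n0 = nx/250: 1, 1, 0.968, 0.96, 0.92, 0.876, 0.832, 0.68, 0.452, 0.02
lx·mx by age: 0, 3, 1.936, 3.84, 2.76, 3.504, 3.328, 3.4, 2.712, 0.12
R0 = Σ lx·mx = 24.6 → 24.60

24.60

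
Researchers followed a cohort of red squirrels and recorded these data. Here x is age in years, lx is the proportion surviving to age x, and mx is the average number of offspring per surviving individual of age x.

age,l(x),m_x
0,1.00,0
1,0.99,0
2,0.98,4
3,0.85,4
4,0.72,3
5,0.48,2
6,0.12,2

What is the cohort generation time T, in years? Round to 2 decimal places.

lx·mx: 0, 0, 3.92, 3.4, 2.16, 0.96, 0.24 → R0 = 10.68
x·lx·mx: 0, 0, 7.84, 10.2, 8.64, 4.8, 1.44 → Σ = 32.92
T = 32.92 / 10.68 = 3.082397… → 3.08

3.08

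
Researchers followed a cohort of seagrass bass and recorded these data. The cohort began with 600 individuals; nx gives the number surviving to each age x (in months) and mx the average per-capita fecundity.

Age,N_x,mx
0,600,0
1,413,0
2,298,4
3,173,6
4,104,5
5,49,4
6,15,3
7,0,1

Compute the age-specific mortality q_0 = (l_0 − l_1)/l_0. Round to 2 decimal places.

lx = nx/n0 = nx/600: 1, 0.68833…, 0.49667…, 0.28833…, 0.17333…, 0.08167…, 0.025, 0
q_0 = (l_0 − l_1) / l_0 = (1 − 0.688333…) / 1
     = 0.311667… / 1 = 0.311667… → 0.31

0.31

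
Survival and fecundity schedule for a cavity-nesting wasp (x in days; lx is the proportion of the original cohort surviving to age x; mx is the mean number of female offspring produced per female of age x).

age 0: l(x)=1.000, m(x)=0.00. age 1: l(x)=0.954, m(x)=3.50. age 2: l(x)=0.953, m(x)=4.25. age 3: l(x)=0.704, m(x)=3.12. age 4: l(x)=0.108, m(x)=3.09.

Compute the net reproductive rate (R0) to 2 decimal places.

lx·mx by age: 0, 3.339, 4.05025, 2.19648, 0.33372
R0 = Σ lx·mx = 9.91945 → 9.92

9.92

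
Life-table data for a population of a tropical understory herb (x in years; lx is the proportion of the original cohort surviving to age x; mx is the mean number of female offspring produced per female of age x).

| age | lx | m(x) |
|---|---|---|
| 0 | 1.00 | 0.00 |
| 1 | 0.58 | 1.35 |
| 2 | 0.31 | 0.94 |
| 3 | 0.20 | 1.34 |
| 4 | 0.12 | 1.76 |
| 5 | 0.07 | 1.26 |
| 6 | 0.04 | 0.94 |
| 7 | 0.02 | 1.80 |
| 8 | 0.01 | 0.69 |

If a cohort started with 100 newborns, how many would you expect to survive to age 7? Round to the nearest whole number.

2

Expected survivors = N0 · l_7 = 100 × 0.02 = 2 → 2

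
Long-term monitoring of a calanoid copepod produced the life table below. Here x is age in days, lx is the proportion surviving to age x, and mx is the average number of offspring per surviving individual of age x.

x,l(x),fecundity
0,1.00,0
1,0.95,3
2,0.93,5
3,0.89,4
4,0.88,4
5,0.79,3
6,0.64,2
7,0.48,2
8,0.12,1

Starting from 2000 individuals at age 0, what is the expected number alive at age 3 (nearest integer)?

Expected survivors = N0 · l_3 = 2000 × 0.89 = 1780 → 1780

1780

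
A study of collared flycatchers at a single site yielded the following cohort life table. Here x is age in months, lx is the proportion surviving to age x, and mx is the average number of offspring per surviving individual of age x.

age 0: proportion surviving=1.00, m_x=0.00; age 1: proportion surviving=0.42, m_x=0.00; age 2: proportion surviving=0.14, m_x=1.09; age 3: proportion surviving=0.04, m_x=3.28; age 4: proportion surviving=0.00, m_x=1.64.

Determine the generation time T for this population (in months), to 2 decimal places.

2.46

lx·mx: 0, 0, 0.1526, 0.1312, 0 → R0 = 0.2838
x·lx·mx: 0, 0, 0.3052, 0.3936, 0 → Σ = 0.6988
T = 0.6988 / 0.2838 = 2.462297… → 2.46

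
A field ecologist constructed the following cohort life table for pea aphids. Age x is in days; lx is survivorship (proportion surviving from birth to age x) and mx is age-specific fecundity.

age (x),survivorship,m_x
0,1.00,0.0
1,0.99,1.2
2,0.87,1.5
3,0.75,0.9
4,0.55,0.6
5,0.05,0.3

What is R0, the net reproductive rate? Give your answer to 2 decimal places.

3.51

lx·mx by age: 0, 1.188, 1.305, 0.675, 0.33, 0.015
R0 = Σ lx·mx = 3.513 → 3.51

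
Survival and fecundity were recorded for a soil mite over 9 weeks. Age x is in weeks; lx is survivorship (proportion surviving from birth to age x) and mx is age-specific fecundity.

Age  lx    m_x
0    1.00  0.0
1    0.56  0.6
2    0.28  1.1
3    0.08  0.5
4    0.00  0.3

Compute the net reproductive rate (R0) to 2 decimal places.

0.68

lx·mx by age: 0, 0.336, 0.308, 0.04, 0
R0 = Σ lx·mx = 0.684 → 0.68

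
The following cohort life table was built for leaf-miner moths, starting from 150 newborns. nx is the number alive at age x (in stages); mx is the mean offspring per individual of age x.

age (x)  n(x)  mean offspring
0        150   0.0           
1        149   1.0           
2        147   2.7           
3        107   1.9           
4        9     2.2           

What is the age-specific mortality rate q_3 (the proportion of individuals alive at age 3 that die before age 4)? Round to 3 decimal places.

0.916

lx = nx/n0 = nx/150: 1, 0.99333…, 0.98, 0.71333…, 0.06
q_3 = (l_3 − l_4) / l_3 = (0.713333… − 0.06) / 0.713333…
     = 0.653333… / 0.713333… = 0.915888… → 0.916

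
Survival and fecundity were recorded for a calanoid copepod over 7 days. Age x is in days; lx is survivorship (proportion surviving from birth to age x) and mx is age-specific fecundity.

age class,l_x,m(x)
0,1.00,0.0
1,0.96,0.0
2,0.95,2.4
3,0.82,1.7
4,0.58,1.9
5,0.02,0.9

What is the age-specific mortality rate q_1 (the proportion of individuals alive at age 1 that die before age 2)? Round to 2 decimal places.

0.01

q_1 = (l_1 − l_2) / l_1 = (0.96 − 0.95) / 0.96
     = 0.01 / 0.96 = 0.010417… → 0.01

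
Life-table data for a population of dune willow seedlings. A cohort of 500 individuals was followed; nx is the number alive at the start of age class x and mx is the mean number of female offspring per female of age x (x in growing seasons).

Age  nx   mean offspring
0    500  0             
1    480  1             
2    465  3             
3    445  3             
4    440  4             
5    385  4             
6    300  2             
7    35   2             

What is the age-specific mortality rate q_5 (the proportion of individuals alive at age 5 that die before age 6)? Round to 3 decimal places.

0.221

lx = nx/n0 = nx/500: 1, 0.96, 0.93, 0.89, 0.88, 0.77, 0.6, 0.07
q_5 = (l_5 − l_6) / l_5 = (0.77 − 0.6) / 0.77
     = 0.17 / 0.77 = 0.220779… → 0.221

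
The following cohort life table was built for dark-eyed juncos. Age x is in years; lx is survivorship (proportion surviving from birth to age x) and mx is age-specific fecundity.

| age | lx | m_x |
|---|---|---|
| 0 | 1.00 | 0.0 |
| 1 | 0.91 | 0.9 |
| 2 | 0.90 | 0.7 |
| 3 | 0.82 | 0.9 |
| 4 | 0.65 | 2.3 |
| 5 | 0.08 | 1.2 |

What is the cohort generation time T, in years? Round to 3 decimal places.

lx·mx: 0, 0.819, 0.63, 0.738, 1.495, 0.096 → R0 = 3.778
x·lx·mx: 0, 0.819, 1.26, 2.214, 5.98, 0.48 → Σ = 10.753
T = 10.753 / 3.778 = 2.846215… → 2.846

2.846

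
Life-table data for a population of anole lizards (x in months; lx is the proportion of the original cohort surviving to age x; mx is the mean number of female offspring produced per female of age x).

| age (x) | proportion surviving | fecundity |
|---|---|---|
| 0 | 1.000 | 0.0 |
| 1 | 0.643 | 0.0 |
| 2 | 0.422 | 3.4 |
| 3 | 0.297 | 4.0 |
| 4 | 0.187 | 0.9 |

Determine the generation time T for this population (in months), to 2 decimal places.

2.55

lx·mx: 0, 0, 1.4348, 1.188, 0.1683 → R0 = 2.7911
x·lx·mx: 0, 0, 2.8696, 3.564, 0.6732 → Σ = 7.1068
T = 7.1068 / 2.7911 = 2.546236… → 2.55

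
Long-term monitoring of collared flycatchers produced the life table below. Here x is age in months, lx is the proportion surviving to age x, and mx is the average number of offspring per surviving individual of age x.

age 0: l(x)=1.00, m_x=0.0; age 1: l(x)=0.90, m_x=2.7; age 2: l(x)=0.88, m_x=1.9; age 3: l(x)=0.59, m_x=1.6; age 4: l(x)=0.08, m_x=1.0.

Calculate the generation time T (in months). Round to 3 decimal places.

lx·mx: 0, 2.43, 1.672, 0.944, 0.08 → R0 = 5.126
x·lx·mx: 0, 2.43, 3.344, 2.832, 0.32 → Σ = 8.926
T = 8.926 / 5.126 = 1.741319… → 1.741

1.741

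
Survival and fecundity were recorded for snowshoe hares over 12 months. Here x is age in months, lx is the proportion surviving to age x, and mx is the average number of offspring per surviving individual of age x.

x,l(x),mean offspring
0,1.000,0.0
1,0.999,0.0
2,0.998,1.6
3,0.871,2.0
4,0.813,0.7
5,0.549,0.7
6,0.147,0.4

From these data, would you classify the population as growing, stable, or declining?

R0 = Σ lx·mx = 0 + 0 + 1.5968 + 1.742 + 0.5691 + 0.3843 + 0.0588 = 4.351
R0 > 1, so the population is growing.

growing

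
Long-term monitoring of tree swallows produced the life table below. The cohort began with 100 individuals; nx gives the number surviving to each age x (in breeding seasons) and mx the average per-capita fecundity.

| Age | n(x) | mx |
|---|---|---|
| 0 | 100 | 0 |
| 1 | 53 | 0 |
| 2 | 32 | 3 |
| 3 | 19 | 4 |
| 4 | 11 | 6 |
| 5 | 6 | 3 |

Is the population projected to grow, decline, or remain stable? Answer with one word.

lx = nx/n0 = nx/100: 1, 0.53, 0.32, 0.19, 0.11, 0.06
R0 = Σ lx·mx = 0 + 0 + 0.96 + 0.76 + 0.66 + 0.18 = 2.56
R0 > 1, so the population is growing.

growing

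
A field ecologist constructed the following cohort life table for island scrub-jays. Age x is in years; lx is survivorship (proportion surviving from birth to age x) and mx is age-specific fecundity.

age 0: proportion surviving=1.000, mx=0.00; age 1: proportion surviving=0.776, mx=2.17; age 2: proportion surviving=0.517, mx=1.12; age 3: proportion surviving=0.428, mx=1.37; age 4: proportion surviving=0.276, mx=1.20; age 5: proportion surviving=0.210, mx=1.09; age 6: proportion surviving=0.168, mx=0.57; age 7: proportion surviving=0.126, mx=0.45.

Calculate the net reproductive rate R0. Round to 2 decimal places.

3.56

lx·mx by age: 0, 1.68392, 0.57904, 0.58636, 0.3312, 0.2289, 0.09576, 0.0567
R0 = Σ lx·mx = 3.56188 → 3.56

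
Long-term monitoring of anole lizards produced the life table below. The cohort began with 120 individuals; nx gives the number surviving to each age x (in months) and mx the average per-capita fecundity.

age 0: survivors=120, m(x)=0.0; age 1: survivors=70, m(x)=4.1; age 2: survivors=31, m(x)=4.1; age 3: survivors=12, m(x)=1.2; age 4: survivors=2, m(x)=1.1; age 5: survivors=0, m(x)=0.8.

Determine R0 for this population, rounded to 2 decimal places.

3.59

lx = nx/n0 = nx/120: 1, 0.58333…, 0.25833…, 0.1, 0.01667…, 0
lx·mx by age: 0, 2.391667…, 1.059167…, 0.12, 0.018333…, 0
R0 = Σ lx·mx = 3.589167… → 3.59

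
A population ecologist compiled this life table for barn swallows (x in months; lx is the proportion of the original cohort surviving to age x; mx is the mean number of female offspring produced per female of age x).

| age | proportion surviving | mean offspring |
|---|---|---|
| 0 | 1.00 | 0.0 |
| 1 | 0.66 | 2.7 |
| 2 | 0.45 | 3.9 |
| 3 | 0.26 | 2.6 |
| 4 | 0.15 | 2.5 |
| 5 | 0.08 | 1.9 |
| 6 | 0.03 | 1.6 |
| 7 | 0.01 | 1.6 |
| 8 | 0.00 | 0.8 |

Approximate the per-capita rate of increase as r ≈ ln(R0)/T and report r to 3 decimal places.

0.755

R0 = Σ lx·mx = 0 + 1.782 + 1.755 + 0.676 + 0.375 + 0.152 + 0.048 + 0.016 + 0 = 4.804
Σ x·lx·mx = 9.98; T = 9.98/4.804 = 2.07744…
r ≈ ln(R0)/T = ln(4.804)/2.07744… = 0.75547… → 0.755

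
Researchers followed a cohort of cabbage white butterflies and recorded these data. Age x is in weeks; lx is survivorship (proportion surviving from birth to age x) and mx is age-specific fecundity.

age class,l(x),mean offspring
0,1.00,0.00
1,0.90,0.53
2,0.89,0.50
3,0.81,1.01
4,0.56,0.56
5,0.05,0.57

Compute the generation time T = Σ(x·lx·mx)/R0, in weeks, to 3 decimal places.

lx·mx: 0, 0.477, 0.445, 0.8181, 0.3136, 0.0285 → R0 = 2.0822
x·lx·mx: 0, 0.477, 0.89, 2.4543, 1.2544, 0.1425 → Σ = 5.2182
T = 5.2182 / 2.0822 = 2.506099… → 2.506

2.506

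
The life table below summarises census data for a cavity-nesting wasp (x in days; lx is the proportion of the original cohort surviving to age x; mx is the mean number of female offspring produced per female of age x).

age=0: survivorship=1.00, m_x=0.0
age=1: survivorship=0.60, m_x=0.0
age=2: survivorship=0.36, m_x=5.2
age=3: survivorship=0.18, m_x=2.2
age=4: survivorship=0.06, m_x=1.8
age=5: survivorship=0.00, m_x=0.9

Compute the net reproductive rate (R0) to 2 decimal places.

lx·mx by age: 0, 0, 1.872, 0.396, 0.108, 0
R0 = Σ lx·mx = 2.376 → 2.38

2.38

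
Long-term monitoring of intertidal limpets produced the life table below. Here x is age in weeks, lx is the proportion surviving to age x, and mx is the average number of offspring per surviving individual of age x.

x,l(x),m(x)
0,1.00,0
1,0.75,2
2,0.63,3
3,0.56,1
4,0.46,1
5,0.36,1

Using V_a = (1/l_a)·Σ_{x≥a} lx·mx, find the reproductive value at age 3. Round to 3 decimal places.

lx·mx for x ≥ 3: 0.56, 0.46, 0.36 → sum = 1.38
V_3 = 1.38 / l_3 = 1.38 / 0.56 = 2.464286… → 2.464

2.464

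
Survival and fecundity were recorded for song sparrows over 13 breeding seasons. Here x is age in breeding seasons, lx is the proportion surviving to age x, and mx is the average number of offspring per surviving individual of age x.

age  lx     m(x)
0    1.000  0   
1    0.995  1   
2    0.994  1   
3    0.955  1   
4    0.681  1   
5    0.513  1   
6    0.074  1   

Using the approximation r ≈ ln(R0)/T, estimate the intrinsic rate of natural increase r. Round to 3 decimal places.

R0 = Σ lx·mx = 0 + 0.995 + 0.994 + 0.955 + 0.681 + 0.513 + 0.074 = 4.212
Σ x·lx·mx = 11.581; T = 11.581/4.212 = 2.74953…
r ≈ ln(R0)/T = ln(4.212)/2.74953… = 0.52298… → 0.523

0.523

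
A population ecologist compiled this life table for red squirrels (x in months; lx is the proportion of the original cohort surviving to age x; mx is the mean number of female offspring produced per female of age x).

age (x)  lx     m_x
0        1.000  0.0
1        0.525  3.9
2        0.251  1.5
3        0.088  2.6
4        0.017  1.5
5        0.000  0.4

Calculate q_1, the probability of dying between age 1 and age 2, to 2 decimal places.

q_1 = (l_1 − l_2) / l_1 = (0.525 − 0.251) / 0.525
     = 0.274 / 0.525 = 0.521905… → 0.52

0.52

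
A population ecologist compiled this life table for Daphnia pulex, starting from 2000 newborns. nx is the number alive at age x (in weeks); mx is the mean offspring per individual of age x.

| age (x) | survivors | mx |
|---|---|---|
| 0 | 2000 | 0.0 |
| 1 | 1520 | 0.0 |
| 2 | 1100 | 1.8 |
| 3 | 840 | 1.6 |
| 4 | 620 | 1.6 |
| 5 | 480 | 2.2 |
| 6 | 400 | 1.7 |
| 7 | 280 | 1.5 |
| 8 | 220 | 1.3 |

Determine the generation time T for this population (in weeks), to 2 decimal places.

lx = nx/n0 = nx/2000: 1, 0.76, 0.55, 0.42, 0.31, 0.24, 0.2, 0.14, 0.11
lx·mx: 0, 0, 0.99, 0.672, 0.496, 0.528, 0.34, 0.21, 0.143 → R0 = 3.379
x·lx·mx: 0, 0, 1.98, 2.016, 1.984, 2.64, 2.04, 1.47, 1.144 → Σ = 13.274
T = 13.274 / 3.379 = 3.928381… → 3.93

3.93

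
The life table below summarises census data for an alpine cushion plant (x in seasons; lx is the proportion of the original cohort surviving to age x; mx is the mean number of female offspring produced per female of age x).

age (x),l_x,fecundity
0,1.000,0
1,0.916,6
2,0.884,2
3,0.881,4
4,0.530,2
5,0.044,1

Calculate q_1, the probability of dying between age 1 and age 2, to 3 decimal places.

0.035

q_1 = (l_1 − l_2) / l_1 = (0.916 − 0.884) / 0.916
     = 0.032 / 0.916 = 0.034934… → 0.035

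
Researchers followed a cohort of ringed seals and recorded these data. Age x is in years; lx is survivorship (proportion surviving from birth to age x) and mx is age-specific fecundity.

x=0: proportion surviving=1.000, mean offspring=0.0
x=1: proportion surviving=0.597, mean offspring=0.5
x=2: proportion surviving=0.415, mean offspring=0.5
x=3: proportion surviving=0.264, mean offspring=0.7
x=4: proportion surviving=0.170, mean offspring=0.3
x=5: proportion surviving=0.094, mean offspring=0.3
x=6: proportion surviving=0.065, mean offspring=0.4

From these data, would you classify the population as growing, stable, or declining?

R0 = Σ lx·mx = 0 + 0.2985 + 0.2075 + 0.1848 + 0.051 + 0.0282 + 0.026 = 0.796
R0 < 1, so the population is declining.

declining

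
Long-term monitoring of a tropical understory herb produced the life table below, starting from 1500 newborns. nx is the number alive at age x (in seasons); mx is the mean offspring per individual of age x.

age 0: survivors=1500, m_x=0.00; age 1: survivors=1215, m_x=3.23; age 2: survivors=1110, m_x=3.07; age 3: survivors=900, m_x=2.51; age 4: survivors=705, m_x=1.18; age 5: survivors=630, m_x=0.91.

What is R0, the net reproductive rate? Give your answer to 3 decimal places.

7.331

lx = nx/n0 = nx/1500: 1, 0.81, 0.74, 0.6, 0.47, 0.42
lx·mx by age: 0, 2.6163, 2.2718, 1.506, 0.5546, 0.3822
R0 = Σ lx·mx = 7.3309 → 7.331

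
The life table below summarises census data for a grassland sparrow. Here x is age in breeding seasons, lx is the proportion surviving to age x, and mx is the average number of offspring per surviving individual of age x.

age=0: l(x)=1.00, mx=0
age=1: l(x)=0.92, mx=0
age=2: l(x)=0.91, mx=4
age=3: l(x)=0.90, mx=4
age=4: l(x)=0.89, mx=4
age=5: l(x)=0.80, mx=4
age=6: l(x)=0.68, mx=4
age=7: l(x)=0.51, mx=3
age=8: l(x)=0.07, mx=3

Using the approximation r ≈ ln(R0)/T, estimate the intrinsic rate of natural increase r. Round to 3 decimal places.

R0 = Σ lx·mx = 0 + 0 + 3.64 + 3.6 + 3.56 + 3.2 + 2.72 + 1.53 + 0.21 = 18.46
Σ x·lx·mx = 77.03; T = 77.03/18.46 = 4.17281…
r ≈ ln(R0)/T = ln(18.46)/4.17281… = 0.69872… → 0.699

0.699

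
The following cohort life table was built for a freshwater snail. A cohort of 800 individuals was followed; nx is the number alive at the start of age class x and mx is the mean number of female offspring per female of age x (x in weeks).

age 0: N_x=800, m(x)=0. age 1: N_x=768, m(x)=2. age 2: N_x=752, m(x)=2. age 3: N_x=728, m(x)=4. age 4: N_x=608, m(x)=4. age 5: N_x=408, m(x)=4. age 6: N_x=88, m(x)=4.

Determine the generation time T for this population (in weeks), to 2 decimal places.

3.21

lx = nx/n0 = nx/800: 1, 0.96, 0.94, 0.91, 0.76, 0.51, 0.11
lx·mx: 0, 1.92, 1.88, 3.64, 3.04, 2.04, 0.44 → R0 = 12.96
x·lx·mx: 0, 1.92, 3.76, 10.92, 12.16, 10.2, 2.64 → Σ = 41.6
T = 41.6 / 12.96 = 3.209877… → 3.21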